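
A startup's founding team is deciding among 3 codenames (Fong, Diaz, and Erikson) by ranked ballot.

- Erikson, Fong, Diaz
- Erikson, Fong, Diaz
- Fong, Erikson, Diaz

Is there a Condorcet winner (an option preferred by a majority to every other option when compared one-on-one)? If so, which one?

Erikson

Head-to-head results (3 voters total):
Fong vs Diaz: Fong wins 3–0.
Fong vs Erikson: Erikson wins 2–1.
Diaz vs Erikson: Erikson wins 3–0.
Erikson beats each rival — Fong (2–1), Diaz (3–0) — so Erikson is the Condorcet winner.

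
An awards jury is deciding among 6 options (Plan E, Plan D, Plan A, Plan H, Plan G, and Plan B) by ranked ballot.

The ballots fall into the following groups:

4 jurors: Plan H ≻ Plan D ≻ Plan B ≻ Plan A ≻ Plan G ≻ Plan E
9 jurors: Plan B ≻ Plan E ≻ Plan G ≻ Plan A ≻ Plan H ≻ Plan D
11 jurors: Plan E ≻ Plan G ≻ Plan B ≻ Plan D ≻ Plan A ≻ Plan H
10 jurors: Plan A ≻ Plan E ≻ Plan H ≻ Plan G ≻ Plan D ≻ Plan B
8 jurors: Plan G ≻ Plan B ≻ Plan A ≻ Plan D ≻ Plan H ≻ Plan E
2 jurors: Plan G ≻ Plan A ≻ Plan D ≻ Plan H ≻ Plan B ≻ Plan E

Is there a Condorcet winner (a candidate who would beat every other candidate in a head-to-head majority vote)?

Head-to-head results (44 voters total):
Plan E vs Plan D: Plan E wins 30–14.
Plan E vs Plan A: Plan A wins 24–20.
Plan E vs Plan H: Plan E wins 30–14.
Plan E vs Plan G: Plan E wins 30–14.
Plan E vs Plan B: Plan B wins 23–21.
Plan D vs Plan A: Plan A wins 29–15.
Plan D vs Plan H: Plan H wins 23–21.
Plan D vs Plan G: Plan G wins 40–4.
Plan D vs Plan B: Plan B wins 28–16.
Plan A vs Plan H: Plan A wins 40–4.
Plan A vs Plan G: Plan G wins 30–14.
Plan A vs Plan B: Plan B wins 32–12.
Plan H vs Plan G: Plan G wins 30–14.
Plan H vs Plan B: Plan B wins 28–16.
Plan G vs Plan B: Plan G wins 31–13.
No candidate beats all others: Plan E beats Plan G beats Plan A beats Plan E, a majority cycle.

No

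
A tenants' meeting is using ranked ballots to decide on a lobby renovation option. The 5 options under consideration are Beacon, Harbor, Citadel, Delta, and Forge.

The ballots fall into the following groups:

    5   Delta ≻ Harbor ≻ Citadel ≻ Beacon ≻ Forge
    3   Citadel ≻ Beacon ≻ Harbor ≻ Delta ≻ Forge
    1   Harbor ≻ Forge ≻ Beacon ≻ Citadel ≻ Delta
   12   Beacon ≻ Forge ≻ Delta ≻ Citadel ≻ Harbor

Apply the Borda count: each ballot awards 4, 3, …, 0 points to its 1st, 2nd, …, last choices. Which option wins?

Beacon

Borda scores:
  Beacon: 5·1 + 3·3 + 2 + 12·4 = 64
  Harbor: 5·3 + 3·2 + 4 + 12·0 = 25
  Citadel: 5·2 + 3·4 + 1 + 12·1 = 35
  Delta: 5·4 + 3·1 + 0 + 12·2 = 47
  Forge: 5·0 + 3·0 + 3 + 12·3 = 39
Beacon has the highest total.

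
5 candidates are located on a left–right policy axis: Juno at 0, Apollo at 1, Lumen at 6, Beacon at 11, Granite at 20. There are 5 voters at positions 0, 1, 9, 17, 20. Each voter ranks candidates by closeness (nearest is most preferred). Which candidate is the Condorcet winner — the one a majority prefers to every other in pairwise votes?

With single-peaked preferences on a line, the Condorcet winner is the candidate closest to the median voter.
The median voter (position 9) is closest to Beacon at 11.
Check: Beacon vs Juno — voters closer to Beacon: 3 of 5.

Beacon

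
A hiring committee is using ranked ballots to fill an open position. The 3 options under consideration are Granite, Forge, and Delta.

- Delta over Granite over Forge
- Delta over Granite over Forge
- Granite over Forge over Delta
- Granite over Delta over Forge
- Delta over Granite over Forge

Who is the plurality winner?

First-place vote totals:
  Granite: 2
  Forge: 0
  Delta: 3
Delta has the most first-place votes.

Delta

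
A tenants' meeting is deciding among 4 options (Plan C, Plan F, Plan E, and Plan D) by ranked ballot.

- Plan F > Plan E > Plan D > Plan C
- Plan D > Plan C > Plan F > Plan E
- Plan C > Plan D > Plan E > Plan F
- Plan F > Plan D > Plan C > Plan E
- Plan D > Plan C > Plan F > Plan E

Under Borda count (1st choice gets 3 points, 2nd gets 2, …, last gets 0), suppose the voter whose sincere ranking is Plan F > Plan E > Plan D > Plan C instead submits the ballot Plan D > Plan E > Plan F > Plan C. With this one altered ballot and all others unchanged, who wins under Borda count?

Plan D

Borda totals with the altered ballot: Plan C 8, Plan F 6, Plan E 3, Plan D 13.
The winner is unchanged: still Plan D.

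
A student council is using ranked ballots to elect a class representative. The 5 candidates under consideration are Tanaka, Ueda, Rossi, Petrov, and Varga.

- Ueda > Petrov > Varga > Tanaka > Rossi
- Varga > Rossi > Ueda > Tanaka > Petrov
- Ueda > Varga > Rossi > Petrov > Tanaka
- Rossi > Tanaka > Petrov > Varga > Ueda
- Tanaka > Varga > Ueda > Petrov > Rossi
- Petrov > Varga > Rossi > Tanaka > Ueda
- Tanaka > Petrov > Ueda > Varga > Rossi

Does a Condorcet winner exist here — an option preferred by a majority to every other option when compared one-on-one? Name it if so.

There is no Condorcet winner

Head-to-head results (7 voters total):
Tanaka vs Ueda: Tanaka wins 4–3.
Tanaka vs Rossi: Rossi wins 4–3.
Tanaka vs Petrov: Tanaka wins 4–3.
Tanaka vs Varga: Varga wins 4–3.
Ueda vs Rossi: Ueda wins 4–3.
Ueda vs Petrov: Ueda wins 4–3.
Ueda vs Varga: Varga wins 4–3.
Rossi vs Petrov: Petrov wins 4–3.
Rossi vs Varga: Varga wins 6–1.
Petrov vs Varga: Petrov wins 4–3.
No candidate beats all others: Tanaka beats Ueda beats Rossi beats Tanaka, a majority cycle.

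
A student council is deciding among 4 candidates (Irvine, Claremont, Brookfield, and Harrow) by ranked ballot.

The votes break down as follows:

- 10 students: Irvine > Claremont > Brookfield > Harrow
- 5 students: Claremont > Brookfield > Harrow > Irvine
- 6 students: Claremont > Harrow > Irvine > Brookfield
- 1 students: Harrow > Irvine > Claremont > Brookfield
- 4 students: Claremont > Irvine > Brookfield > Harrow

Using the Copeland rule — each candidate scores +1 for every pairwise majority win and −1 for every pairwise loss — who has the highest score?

Pairwise results:
  Irvine vs Claremont: Claremont wins 15–11.
  Irvine vs Brookfield: Irvine wins 21–5.
  Irvine vs Harrow: Irvine wins 14–12.
  Claremont vs Brookfield: Claremont wins 26–0.
  Claremont vs Harrow: Claremont wins 25–1.
  Brookfield vs Harrow: Brookfield wins 19–7.
Copeland scores (wins − losses):
  Irvine: 2 − 1 = 1
  Claremont: 3 − 0 = 3
  Brookfield: 1 − 2 = -1
  Harrow: 0 − 3 = -3
Claremont has the best Copeland score.

Claremont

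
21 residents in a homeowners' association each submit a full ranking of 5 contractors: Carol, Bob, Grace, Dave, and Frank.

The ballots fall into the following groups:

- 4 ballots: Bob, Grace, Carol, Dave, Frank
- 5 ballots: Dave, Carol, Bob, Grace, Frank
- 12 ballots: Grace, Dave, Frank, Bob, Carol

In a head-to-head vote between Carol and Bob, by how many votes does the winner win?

Ballots ranking Carol above Bob: 5.
Ballots ranking Bob above Carol: 4+12 = 16.
Bob wins 16–5, a margin of 11.

11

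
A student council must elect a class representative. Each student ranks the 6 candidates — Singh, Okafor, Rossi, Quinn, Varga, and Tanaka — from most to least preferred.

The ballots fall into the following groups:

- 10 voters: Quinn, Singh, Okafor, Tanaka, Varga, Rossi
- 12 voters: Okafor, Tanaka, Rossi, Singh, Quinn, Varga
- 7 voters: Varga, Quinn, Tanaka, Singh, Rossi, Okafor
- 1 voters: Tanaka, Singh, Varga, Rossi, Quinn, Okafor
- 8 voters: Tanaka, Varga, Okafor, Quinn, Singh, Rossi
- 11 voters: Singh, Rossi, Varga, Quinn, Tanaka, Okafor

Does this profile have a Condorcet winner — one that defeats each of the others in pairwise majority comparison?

No

Head-to-head results (49 voters total):
Singh vs Okafor: Singh wins 29–20.
Singh vs Rossi: Singh wins 37–12.
Singh vs Quinn: Quinn wins 25–24.
Singh vs Varga: Singh wins 34–15.
Singh vs Tanaka: Tanaka wins 28–21.
Okafor vs Rossi: Okafor wins 30–19.
Okafor vs Quinn: Quinn wins 29–20.
Okafor vs Varga: Varga wins 27–22.
Okafor vs Tanaka: Tanaka wins 27–22.
Rossi vs Quinn: Quinn wins 25–24.
Rossi vs Varga: Varga wins 26–23.
Rossi vs Tanaka: Tanaka wins 38–11.
Quinn vs Varga: Varga wins 27–22.
Quinn vs Tanaka: Quinn wins 28–21.
Varga vs Tanaka: Tanaka wins 31–18.
No candidate beats all others: Singh beats Varga beats Quinn beats Singh, a majority cycle.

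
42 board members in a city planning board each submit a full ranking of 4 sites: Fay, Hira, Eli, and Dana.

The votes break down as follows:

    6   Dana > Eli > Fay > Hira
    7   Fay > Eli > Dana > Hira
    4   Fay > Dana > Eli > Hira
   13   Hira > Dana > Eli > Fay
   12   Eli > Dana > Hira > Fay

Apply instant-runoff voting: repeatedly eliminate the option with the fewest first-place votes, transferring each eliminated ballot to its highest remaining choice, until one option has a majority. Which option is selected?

Eli

Round 1: Hira 13, Eli 12, Fay 11, Dana 6. Dana has the fewest and is eliminated.
Round 2: Eli 18, Hira 13, Fay 11. Fay has the fewest and is eliminated.
Round 3: Eli 29, Hira 13. Eli has a majority.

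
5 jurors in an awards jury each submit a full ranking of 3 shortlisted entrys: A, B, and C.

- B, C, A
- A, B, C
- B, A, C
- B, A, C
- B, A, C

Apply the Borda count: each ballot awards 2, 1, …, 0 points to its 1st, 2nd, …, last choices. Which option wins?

B

Borda scores:
  A: 0 + 2 + 1 + 1 + 1 = 5
  B: 2 + 1 + 2 + 2 + 2 = 9
  C: 1 + 0 + 0 + 0 + 0 = 1
B has the highest total.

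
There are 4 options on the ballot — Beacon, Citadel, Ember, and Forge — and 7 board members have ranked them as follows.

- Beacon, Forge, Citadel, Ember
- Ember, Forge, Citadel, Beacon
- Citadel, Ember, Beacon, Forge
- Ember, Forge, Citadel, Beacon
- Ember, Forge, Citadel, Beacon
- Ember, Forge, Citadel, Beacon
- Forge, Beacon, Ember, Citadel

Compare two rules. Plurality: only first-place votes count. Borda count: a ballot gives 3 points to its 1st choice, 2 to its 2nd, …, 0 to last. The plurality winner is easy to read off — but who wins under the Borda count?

Plurality first-place counts: Beacon 1, Citadel 1, Ember 4, Forge 1 → Ember.
Borda totals: Beacon 6, Citadel 8, Ember 15, Forge 13 → Ember.

Ember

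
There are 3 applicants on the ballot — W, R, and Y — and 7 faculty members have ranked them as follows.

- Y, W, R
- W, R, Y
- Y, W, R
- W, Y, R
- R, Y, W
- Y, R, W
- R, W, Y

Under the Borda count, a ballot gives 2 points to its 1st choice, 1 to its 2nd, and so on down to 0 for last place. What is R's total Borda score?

Borda scores:
  W: 1 + 2 + 1 + 2 + 0 + 0 + 1 = 7
  R: 0 + 1 + 0 + 0 + 2 + 1 + 2 = 6
  Y: 2 + 0 + 2 + 1 + 1 + 2 + 0 = 8

6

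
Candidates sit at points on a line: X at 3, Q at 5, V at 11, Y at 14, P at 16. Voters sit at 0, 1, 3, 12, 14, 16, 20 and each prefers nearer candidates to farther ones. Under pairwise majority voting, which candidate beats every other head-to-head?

V

With single-peaked preferences on a line, the Condorcet winner is the candidate closest to the median voter.
The median voter (position 12) is closest to V at 11.
Check: V vs P — voters closer to V: 4 of 7.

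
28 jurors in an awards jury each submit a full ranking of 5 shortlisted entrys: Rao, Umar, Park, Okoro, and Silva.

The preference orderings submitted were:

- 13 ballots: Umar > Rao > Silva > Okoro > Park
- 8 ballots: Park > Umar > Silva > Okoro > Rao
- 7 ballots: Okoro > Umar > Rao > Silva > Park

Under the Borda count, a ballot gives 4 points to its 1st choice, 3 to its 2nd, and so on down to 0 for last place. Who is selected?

Borda scores:
  Rao: 13·3 + 8·0 + 7·2 = 53
  Umar: 13·4 + 8·3 + 7·3 = 97
  Park: 13·0 + 8·4 + 7·0 = 32
  Okoro: 13·1 + 8·1 + 7·4 = 49
  Silva: 13·2 + 8·2 + 7·1 = 49
Umar has the highest total.

Umar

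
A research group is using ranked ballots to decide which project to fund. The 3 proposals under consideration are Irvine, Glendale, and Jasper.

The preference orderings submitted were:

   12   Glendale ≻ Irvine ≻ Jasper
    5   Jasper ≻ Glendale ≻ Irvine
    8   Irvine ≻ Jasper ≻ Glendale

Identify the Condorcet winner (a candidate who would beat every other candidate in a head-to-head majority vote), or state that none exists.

No Condorcet winner

Head-to-head results (25 voters total):
Irvine vs Glendale: Glendale wins 17–8.
Irvine vs Jasper: Irvine wins 20–5.
Glendale vs Jasper: Jasper wins 13–12.
No candidate beats all others: Irvine beats Jasper beats Glendale beats Irvine, a majority cycle.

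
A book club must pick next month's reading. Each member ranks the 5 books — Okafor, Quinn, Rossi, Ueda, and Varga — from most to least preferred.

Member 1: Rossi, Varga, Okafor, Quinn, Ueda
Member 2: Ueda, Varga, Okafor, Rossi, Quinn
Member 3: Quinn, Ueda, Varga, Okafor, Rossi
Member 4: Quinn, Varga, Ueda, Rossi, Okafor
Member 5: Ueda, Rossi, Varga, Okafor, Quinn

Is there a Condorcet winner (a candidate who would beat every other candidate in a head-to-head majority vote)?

No

Head-to-head results (5 voters total):
Okafor vs Quinn: Okafor wins 3–2.
Okafor vs Rossi: Rossi wins 3–2.
Okafor vs Ueda: Ueda wins 4–1.
Okafor vs Varga: Varga wins 5–0.
Quinn vs Rossi: Rossi wins 3–2.
Quinn vs Ueda: Quinn wins 3–2.
Quinn vs Varga: Varga wins 3–2.
Rossi vs Ueda: Ueda wins 4–1.
Rossi vs Varga: Varga wins 3–2.
Ueda vs Varga: Ueda wins 3–2.
No candidate beats all others: Okafor beats Quinn beats Ueda beats Okafor, a majority cycle.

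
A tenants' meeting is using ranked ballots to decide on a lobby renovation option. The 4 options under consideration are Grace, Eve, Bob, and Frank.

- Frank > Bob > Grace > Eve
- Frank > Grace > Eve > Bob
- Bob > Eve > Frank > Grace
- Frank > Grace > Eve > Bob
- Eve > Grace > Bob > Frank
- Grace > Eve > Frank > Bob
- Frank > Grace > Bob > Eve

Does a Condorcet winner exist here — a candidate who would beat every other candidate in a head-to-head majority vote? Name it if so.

Frank

Head-to-head results (7 voters total):
Grace vs Eve: Grace wins 5–2.
Grace vs Bob: Grace wins 5–2.
Grace vs Frank: Frank wins 5–2.
Eve vs Bob: Eve wins 4–3.
Eve vs Frank: Frank wins 4–3.
Bob vs Frank: Frank wins 5–2.
Frank beats each rival — Grace (5–2), Eve (4–3), Bob (5–2) — so Frank is the Condorcet winner.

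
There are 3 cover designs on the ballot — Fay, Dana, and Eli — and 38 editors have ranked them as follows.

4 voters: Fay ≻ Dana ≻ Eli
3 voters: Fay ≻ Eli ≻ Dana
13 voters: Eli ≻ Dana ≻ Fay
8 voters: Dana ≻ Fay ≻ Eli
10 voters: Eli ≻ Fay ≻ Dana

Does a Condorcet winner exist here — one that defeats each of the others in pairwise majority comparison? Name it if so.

Eli

Head-to-head results (38 voters total):
Fay vs Dana: Dana wins 21–17.
Fay vs Eli: Eli wins 23–15.
Dana vs Eli: Eli wins 26–12.
Eli beats each rival — Fay (23–15), Dana (26–12) — so Eli is the Condorcet winner.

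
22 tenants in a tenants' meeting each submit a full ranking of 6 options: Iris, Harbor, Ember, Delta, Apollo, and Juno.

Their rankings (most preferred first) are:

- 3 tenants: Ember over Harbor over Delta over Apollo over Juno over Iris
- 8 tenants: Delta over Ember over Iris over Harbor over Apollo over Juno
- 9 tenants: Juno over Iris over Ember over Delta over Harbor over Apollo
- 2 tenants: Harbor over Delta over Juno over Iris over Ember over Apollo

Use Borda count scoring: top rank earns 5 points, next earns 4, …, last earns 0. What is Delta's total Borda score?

75

Borda scores:
  Iris: 3·0 + 8·3 + 9·4 + 2·2 = 64
  Harbor: 3·4 + 8·2 + 9·1 + 2·5 = 47
  Ember: 3·5 + 8·4 + 9·3 + 2·1 = 76
  Delta: 3·3 + 8·5 + 9·2 + 2·4 = 75
  Apollo: 3·2 + 8·1 + 9·0 + 2·0 = 14
  Juno: 3·1 + 8·0 + 9·5 + 2·3 = 54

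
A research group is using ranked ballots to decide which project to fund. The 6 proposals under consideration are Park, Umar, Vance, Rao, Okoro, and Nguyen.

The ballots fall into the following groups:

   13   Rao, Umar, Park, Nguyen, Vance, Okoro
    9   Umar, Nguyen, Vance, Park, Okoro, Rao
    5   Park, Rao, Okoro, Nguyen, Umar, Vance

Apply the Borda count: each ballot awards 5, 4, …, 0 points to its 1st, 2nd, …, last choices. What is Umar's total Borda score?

102

Borda scores:
  Park: 13·3 + 9·2 + 5·5 = 82
  Umar: 13·4 + 9·5 + 5·1 = 102
  Vance: 13·1 + 9·3 + 5·0 = 40
  Rao: 13·5 + 9·0 + 5·4 = 85
  Okoro: 13·0 + 9·1 + 5·3 = 24
  Nguyen: 13·2 + 9·4 + 5·2 = 72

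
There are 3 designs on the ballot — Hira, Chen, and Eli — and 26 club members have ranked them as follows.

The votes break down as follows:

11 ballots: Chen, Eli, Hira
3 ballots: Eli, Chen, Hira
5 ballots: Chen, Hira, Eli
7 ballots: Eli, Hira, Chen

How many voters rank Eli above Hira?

Ballots ranking Eli above Hira: 11+3+7 = 21.
Ballots ranking Hira above Eli: 5.
So 21 of 26 voters prefer Eli to Hira.

21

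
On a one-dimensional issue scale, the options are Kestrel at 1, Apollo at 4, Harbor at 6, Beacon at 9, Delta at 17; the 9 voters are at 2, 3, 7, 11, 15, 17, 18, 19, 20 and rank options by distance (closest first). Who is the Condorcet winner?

Delta

With single-peaked preferences on a line, the Condorcet winner is the candidate closest to the median voter.
The median voter (position 15) is closest to Delta at 17.
Check: Delta vs Beacon — voters closer to Delta: 5 of 9.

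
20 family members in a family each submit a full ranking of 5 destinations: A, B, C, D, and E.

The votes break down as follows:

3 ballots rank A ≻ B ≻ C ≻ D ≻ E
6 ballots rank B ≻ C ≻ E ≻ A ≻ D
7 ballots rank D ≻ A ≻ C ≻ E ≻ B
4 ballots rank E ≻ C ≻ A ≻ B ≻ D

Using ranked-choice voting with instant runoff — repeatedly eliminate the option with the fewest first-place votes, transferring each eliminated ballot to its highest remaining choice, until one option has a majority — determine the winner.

B

Round 1: D 7, B 6, E 4, A 3, C 0. C has the fewest and is eliminated.
Round 2: D 7, B 6, E 4, A 3. A has the fewest and is eliminated.
Round 3: B 9, D 7, E 4. E has the fewest and is eliminated.
Round 4: B 13, D 7. B has a majority.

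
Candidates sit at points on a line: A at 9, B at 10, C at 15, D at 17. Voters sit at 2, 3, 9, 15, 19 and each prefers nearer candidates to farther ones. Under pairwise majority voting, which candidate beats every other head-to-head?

With single-peaked preferences on a line, the Condorcet winner is the candidate closest to the median voter.
The median voter (position 9) is closest to A at 9.
Check: A vs C — voters closer to A: 3 of 5.

A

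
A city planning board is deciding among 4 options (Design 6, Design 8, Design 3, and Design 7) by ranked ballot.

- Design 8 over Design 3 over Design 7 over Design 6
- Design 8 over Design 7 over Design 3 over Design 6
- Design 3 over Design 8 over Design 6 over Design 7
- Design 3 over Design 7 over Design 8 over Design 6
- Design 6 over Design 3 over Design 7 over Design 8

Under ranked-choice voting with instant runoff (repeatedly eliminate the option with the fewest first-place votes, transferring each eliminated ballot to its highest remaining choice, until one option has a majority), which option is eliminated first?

Round 1: Design 8 2, Design 3 2, Design 6 1, Design 7 0. Design 7 has the fewest and is eliminated.
Round 2: Design 8 2, Design 3 2, Design 6 1. Design 6 has the fewest and is eliminated.
Round 3: Design 3 3, Design 8 2. Design 3 has a majority.

Design 7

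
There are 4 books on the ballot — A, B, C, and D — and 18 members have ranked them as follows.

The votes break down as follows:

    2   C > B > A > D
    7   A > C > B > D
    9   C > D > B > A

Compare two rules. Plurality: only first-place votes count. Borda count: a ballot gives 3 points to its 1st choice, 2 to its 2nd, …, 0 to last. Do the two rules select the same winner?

Plurality first-place counts: A 7, B 0, C 11, D 0 → C.
Borda totals: A 23, B 20, C 47, D 18 → C.
The two rules agree on C.

Yes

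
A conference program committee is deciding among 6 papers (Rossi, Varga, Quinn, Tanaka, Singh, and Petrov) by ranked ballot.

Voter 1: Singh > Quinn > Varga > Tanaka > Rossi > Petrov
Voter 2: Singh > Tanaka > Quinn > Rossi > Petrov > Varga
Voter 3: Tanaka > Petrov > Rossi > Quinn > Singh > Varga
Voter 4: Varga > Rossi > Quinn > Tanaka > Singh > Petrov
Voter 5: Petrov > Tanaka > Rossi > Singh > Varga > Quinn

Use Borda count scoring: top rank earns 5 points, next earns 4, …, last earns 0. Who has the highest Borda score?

Tanaka

Borda scores:
  Rossi: 1 + 2 + 3 + 4 + 3 = 13
  Varga: 3 + 0 + 0 + 5 + 1 = 9
  Quinn: 4 + 3 + 2 + 3 + 0 = 12
  Tanaka: 2 + 4 + 5 + 2 + 4 = 17
  Singh: 5 + 5 + 1 + 1 + 2 = 14
  Petrov: 0 + 1 + 4 + 0 + 5 = 10
Tanaka has the highest total.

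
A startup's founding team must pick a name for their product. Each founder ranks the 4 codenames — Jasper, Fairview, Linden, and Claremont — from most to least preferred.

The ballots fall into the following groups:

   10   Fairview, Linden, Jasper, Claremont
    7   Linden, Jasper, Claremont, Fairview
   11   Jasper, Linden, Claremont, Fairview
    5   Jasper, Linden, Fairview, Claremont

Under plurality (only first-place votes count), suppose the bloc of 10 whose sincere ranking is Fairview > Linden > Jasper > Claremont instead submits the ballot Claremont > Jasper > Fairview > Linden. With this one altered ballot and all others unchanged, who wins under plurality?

Jasper

First-place totals with the altered ballot: Jasper 16, Fairview 0, Linden 7, Claremont 10.
The winner is unchanged: still Jasper.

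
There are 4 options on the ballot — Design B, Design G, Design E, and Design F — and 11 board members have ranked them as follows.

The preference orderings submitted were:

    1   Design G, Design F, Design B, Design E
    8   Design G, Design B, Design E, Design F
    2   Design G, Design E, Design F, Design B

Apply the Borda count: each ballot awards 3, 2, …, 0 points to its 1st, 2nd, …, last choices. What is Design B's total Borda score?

17

Borda scores:
  Design B: 1 + 8·2 + 2·0 = 17
  Design G: 3 + 8·3 + 2·3 = 33
  Design E: 0 + 8·1 + 2·2 = 12
  Design F: 2 + 8·0 + 2·1 = 4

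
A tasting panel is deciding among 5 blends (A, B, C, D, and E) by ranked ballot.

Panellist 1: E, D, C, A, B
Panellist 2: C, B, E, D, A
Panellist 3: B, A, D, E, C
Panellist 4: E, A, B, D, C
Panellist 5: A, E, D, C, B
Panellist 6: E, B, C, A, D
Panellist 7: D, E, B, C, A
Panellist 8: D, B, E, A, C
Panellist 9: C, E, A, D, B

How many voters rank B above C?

5

Ballots ranking B above C: 5.
Ballots ranking C above B: 4.
So 5 of 9 voters prefer B to C.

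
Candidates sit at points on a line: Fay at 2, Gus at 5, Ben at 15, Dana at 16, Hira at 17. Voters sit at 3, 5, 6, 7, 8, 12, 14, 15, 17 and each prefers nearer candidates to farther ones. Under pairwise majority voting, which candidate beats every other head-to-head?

Gus

With single-peaked preferences on a line, the Condorcet winner is the candidate closest to the median voter.
The median voter (position 8) is closest to Gus at 5.
Check: Gus vs Ben — voters closer to Gus: 5 of 9.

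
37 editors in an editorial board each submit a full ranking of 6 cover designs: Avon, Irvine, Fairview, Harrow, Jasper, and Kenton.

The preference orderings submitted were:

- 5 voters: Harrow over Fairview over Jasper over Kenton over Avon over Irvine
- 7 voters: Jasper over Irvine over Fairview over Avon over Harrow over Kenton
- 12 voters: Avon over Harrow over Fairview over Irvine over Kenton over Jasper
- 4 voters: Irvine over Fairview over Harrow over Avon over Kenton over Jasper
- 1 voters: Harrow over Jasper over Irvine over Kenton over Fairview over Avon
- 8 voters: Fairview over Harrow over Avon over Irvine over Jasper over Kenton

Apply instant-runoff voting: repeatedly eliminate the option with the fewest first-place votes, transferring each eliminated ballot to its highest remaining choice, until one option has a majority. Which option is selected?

Round 1: Avon 12, Fairview 8, Jasper 7, Harrow 6, Irvine 4, Kenton 0. Kenton has the fewest and is eliminated.
Round 2: Avon 12, Fairview 8, Jasper 7, Harrow 6, Irvine 4. Irvine has the fewest and is eliminated.
Round 3: Avon 12, Fairview 12, Jasper 7, Harrow 6. Harrow has the fewest and is eliminated.
Round 4: Fairview 17, Avon 12, Jasper 8. Jasper has the fewest and is eliminated.
Round 5: Fairview 25, Avon 12. Fairview has a majority.

Fairview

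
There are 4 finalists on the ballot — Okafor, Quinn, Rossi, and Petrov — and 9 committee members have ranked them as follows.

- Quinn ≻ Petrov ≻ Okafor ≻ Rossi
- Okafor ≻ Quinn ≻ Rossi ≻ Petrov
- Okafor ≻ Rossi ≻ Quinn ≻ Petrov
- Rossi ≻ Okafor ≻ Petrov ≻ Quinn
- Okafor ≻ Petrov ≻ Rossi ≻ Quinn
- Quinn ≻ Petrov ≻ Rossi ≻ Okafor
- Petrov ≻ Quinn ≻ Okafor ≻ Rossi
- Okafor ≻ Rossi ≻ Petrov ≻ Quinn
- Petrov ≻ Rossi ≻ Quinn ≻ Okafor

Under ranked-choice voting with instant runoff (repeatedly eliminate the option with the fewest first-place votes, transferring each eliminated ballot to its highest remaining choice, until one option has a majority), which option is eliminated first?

Rossi

Round 1: Okafor 4, Quinn 2, Petrov 2, Rossi 1. Rossi has the fewest and is eliminated.
Round 2: Okafor 5, Quinn 2, Petrov 2. Okafor has a majority.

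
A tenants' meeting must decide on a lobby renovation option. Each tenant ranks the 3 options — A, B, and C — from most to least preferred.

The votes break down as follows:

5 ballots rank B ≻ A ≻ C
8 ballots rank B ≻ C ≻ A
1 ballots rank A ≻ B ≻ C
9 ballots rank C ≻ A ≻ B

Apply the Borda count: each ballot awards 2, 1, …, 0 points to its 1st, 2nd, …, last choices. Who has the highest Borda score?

B

Borda scores:
  A: 5·1 + 8·0 + 2 + 9·1 = 16
  B: 5·2 + 8·2 + 1 + 9·0 = 27
  C: 5·0 + 8·1 + 0 + 9·2 = 26
B has the highest total.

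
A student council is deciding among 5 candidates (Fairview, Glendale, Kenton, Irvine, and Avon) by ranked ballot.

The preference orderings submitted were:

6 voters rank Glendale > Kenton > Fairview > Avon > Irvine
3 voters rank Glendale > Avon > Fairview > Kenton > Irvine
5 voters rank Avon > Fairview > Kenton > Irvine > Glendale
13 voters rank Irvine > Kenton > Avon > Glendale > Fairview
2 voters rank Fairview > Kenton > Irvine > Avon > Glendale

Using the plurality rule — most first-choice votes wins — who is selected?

Irvine

First-place vote totals:
  Fairview: 2
  Glendale: 9
  Kenton: 0
  Irvine: 13
  Avon: 5
Irvine has the most first-place votes.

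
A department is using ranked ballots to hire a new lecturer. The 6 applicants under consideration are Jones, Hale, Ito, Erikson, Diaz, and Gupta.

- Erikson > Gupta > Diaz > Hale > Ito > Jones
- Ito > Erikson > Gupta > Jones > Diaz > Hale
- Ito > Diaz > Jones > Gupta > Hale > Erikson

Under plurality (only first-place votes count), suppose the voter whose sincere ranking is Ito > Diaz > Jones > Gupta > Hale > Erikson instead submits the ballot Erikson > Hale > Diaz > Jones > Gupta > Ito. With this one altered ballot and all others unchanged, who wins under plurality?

Erikson

First-place totals with the altered ballot: Jones 0, Hale 0, Ito 1, Erikson 2, Diaz 0, Gupta 0.
The switch changes the winner from Ito to Erikson.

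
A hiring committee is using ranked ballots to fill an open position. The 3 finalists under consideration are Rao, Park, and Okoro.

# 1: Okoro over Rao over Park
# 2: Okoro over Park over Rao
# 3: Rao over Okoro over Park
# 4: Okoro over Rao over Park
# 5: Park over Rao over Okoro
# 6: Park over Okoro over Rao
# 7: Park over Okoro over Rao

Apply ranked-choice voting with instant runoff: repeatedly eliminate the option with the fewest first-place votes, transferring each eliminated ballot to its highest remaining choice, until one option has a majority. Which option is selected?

Round 1: Park 3, Okoro 3, Rao 1. Rao has the fewest and is eliminated.
Round 2: Okoro 4, Park 3. Okoro has a majority.

Okoro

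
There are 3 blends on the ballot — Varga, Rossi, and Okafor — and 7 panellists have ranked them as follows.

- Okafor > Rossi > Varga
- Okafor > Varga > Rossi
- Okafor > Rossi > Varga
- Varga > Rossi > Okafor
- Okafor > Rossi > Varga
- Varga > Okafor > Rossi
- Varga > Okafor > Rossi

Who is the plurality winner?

Okafor

First-place vote totals:
  Varga: 3
  Rossi: 0
  Okafor: 4
Okafor has the most first-place votes.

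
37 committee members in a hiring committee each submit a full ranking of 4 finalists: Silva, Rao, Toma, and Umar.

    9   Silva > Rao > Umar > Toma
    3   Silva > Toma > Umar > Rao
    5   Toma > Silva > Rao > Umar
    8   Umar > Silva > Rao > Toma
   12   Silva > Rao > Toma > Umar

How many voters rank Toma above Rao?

Ballots ranking Toma above Rao: 3+5 = 8.
Ballots ranking Rao above Toma: 9+8+12 = 29.
So 8 of 37 voters prefer Toma to Rao.

8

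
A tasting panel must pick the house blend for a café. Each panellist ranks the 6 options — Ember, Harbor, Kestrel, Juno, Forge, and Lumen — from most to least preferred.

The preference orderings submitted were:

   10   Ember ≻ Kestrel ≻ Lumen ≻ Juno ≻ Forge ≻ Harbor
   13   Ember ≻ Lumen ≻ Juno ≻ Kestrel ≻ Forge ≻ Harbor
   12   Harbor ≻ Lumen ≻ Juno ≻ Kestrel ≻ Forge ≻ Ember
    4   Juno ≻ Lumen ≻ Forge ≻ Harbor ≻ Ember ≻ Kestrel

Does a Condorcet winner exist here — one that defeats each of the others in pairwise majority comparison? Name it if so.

Ember

Head-to-head results (39 voters total):
Ember vs Harbor: Ember wins 23–16.
Ember vs Kestrel: Ember wins 27–12.
Ember vs Juno: Ember wins 23–16.
Ember vs Forge: Ember wins 23–16.
Ember vs Lumen: Ember wins 23–16.
Harbor vs Kestrel: Kestrel wins 23–16.
Harbor vs Juno: Juno wins 27–12.
Harbor vs Forge: Forge wins 27–12.
Harbor vs Lumen: Lumen wins 27–12.
Kestrel vs Juno: Juno wins 29–10.
Kestrel vs Forge: Kestrel wins 35–4.
Kestrel vs Lumen: Lumen wins 29–10.
Juno vs Forge: Juno wins 39–0.
Juno vs Lumen: Lumen wins 35–4.
Forge vs Lumen: Lumen wins 39–0.
Ember beats each rival — Harbor (23–16), Kestrel (27–12), Juno (23–16), Forge (23–16), Lumen (23–16) — so Ember is the Condorcet winner.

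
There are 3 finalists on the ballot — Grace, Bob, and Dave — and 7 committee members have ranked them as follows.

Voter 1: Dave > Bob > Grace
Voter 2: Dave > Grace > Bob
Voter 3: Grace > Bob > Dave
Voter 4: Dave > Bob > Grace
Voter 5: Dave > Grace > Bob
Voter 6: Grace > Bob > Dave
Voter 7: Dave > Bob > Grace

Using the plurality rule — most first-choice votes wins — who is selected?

First-place vote totals:
  Grace: 2
  Bob: 0
  Dave: 5
Dave has the most first-place votes.

Dave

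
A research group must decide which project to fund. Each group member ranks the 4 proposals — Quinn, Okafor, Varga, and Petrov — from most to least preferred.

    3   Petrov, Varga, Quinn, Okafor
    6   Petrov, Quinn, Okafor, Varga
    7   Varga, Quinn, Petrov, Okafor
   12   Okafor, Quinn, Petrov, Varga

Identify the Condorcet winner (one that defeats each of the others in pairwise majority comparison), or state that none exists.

Quinn

Head-to-head results (28 voters total):
Quinn vs Okafor: Quinn wins 16–12.
Quinn vs Varga: Quinn wins 18–10.
Quinn vs Petrov: Quinn wins 19–9.
Okafor vs Varga: Okafor wins 18–10.
Okafor vs Petrov: Petrov wins 16–12.
Varga vs Petrov: Petrov wins 21–7.
Quinn beats each rival — Okafor (16–12), Varga (18–10), Petrov (19–9) — so Quinn is the Condorcet winner.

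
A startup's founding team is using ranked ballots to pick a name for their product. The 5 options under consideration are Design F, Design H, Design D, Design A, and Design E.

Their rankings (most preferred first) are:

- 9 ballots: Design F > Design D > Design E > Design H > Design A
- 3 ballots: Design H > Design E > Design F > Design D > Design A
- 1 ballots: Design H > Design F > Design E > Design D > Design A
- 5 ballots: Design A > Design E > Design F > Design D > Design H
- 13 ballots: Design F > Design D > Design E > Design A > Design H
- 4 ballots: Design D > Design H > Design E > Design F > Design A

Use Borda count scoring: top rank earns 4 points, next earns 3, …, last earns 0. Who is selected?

Design F

Borda scores:
  Design F: 9·4 + 3·2 + 3 + 5·2 + 13·4 + 4·1 = 111
  Design H: 9·1 + 3·4 + 4 + 5·0 + 13·0 + 4·3 = 37
  Design D: 9·3 + 3·1 + 1 + 5·1 + 13·3 + 4·4 = 91
  Design A: 9·0 + 3·0 + 0 + 5·4 + 13·1 + 4·0 = 33
  Design E: 9·2 + 3·3 + 2 + 5·3 + 13·2 + 4·2 = 78
Design F has the highest total.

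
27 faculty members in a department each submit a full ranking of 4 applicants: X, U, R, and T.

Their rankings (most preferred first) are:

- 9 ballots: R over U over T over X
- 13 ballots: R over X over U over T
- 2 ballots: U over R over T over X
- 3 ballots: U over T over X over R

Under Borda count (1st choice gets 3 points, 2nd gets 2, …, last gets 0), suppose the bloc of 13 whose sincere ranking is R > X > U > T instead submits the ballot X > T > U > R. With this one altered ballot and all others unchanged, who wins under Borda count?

Borda totals with the altered ballot: X 42, U 46, R 31, T 43.
The switch changes the winner from R to U.

U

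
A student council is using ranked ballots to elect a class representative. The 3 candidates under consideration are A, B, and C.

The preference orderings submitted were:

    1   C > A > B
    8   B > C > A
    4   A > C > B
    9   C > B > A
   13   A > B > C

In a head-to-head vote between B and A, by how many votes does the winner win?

Ballots ranking B above A: 8+9 = 17.
Ballots ranking A above B: 1+4+13 = 18.
A wins 18–17, a margin of 1.

1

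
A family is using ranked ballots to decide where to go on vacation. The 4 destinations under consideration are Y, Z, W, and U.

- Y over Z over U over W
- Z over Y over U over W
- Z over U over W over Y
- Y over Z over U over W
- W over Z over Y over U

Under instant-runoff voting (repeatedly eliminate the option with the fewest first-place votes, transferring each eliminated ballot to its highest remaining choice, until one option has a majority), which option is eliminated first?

Round 1: Y 2, Z 2, W 1, U 0. U has the fewest and is eliminated.
Round 2: Y 2, Z 2, W 1. W has the fewest and is eliminated.
Round 3: Z 3, Y 2. Z has a majority.

U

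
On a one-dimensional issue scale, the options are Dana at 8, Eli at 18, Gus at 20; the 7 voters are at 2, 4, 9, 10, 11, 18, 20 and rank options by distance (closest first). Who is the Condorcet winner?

Dana

With single-peaked preferences on a line, the Condorcet winner is the candidate closest to the median voter.
The median voter (position 10) is closest to Dana at 8.
Check: Dana vs Gus — voters closer to Dana: 5 of 7.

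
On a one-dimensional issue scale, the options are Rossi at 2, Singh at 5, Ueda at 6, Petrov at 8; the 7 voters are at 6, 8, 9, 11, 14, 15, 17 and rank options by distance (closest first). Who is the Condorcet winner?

With single-peaked preferences on a line, the Condorcet winner is the candidate closest to the median voter.
The median voter (position 11) is closest to Petrov at 8.
Check: Petrov vs Singh — voters closer to Petrov: 6 of 7.

Petrov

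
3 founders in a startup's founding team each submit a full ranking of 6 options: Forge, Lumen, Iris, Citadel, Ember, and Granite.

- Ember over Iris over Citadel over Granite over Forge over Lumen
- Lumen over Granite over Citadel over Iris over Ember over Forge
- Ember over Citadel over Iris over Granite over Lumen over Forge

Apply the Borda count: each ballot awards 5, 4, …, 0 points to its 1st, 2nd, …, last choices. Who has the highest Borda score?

Borda scores:
  Forge: 1 + 0 + 0 = 1
  Lumen: 0 + 5 + 1 = 6
  Iris: 4 + 2 + 3 = 9
  Citadel: 3 + 3 + 4 = 10
  Ember: 5 + 1 + 5 = 11
  Granite: 2 + 4 + 2 = 8
Ember has the highest total.

Ember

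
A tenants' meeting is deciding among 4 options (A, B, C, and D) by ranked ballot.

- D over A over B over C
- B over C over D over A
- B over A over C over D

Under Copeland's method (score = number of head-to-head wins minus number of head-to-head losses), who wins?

B

Pairwise results:
  A vs B: B wins 2–1.
  A vs C: A wins 2–1.
  A vs D: D wins 2–1.
  B vs C: B wins 3–0.
  B vs D: B wins 2–1.
  C vs D: C wins 2–1.
Copeland scores (wins − losses):
  A: 1 − 2 = -1
  B: 3 − 0 = 3
  C: 1 − 2 = -1
  D: 1 − 2 = -1
B has the best Copeland score.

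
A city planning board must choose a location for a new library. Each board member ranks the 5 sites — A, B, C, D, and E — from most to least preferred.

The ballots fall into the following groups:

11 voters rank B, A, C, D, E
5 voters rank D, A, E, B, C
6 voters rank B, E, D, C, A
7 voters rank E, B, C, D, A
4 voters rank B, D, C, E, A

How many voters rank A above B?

5

Ballots ranking A above B: 5.
Ballots ranking B above A: 11+6+7+4 = 28.
So 5 of 33 voters prefer A to B.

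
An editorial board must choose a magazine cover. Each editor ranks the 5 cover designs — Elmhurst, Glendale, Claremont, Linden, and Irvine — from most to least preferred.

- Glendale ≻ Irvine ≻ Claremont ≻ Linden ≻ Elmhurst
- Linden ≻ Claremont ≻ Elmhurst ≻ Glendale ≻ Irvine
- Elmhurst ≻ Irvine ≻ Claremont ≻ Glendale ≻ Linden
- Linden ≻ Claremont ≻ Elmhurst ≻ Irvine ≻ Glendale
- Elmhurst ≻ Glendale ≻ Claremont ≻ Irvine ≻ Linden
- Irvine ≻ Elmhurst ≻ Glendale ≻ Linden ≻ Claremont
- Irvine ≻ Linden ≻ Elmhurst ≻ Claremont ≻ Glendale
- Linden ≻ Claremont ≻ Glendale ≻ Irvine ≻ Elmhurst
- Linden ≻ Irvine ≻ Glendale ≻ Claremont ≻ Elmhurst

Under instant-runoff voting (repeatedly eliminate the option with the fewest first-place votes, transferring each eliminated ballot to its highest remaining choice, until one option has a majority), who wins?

Irvine

Round 1: Linden 4, Elmhurst 2, Irvine 2, Glendale 1, Claremont 0. Claremont has the fewest and is eliminated.
Round 2: Linden 4, Elmhurst 2, Irvine 2, Glendale 1. Glendale has the fewest and is eliminated.
Round 3: Linden 4, Irvine 3, Elmhurst 2. Elmhurst has the fewest and is eliminated.
Round 4: Irvine 5, Linden 4. Irvine has a majority.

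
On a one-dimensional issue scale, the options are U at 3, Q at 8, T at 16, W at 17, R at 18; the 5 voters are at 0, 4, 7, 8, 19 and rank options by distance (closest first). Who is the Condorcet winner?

With single-peaked preferences on a line, the Condorcet winner is the candidate closest to the median voter.
The median voter (position 7) is closest to Q at 8.
Check: Q vs U — voters closer to Q: 3 of 5.

Q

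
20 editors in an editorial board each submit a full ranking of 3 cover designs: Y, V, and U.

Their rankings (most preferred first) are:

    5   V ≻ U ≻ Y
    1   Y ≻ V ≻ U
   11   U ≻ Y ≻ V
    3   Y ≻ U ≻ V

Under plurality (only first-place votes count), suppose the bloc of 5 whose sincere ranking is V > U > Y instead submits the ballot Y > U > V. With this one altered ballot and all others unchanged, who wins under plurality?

First-place totals with the altered ballot: Y 9, V 0, U 11.
The winner is unchanged: still U.

U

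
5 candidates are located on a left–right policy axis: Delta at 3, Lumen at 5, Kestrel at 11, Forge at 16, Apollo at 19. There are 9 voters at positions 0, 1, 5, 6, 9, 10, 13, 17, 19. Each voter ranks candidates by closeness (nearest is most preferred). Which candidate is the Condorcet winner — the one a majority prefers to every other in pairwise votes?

Kestrel

With single-peaked preferences on a line, the Condorcet winner is the candidate closest to the median voter.
The median voter (position 9) is closest to Kestrel at 11.
Check: Kestrel vs Lumen — voters closer to Kestrel: 5 of 9.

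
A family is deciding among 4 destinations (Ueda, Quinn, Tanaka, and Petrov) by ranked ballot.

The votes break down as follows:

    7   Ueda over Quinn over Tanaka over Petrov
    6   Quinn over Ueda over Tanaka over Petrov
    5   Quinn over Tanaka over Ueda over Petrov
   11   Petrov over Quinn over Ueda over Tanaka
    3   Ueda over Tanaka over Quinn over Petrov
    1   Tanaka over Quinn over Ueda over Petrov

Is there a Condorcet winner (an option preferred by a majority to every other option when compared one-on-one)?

Yes

Head-to-head results (33 voters total):
Ueda vs Quinn: Quinn wins 23–10.
Ueda vs Tanaka: Ueda wins 27–6.
Ueda vs Petrov: Ueda wins 22–11.
Quinn vs Tanaka: Quinn wins 29–4.
Quinn vs Petrov: Quinn wins 22–11.
Tanaka vs Petrov: Tanaka wins 22–11.
Quinn beats each rival — Ueda (23–10), Tanaka (29–4), Petrov (22–11) — so Quinn is the Condorcet winner.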